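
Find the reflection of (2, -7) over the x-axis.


Reflection across x-axis: (x, y) -> (x, -y)
(2, -7) -> (2, 7)

(2, 7)


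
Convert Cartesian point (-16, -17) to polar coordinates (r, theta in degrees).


r = sqrt((-16)^2 + (-17)^2) = 23.3452
theta = atan2(-17, -16) = 226.7357 degrees

r = 23.3452, theta = 226.7357 degrees


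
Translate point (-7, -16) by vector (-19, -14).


Translation: (x+dx, y+dy) = (-7+-19, -16+-14) = (-26, -30)

(-26, -30)


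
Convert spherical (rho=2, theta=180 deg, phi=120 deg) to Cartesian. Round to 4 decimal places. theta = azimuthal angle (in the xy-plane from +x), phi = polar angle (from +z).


x = 2 * sin(120) * cos(180) = -1.7321
y = 2 * sin(120) * sin(180) = 0
z = 2 * cos(120) = -1

(-1.7321, 0, -1)


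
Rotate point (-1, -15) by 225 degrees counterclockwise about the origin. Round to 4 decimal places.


x' = -1*cos(225) - -15*sin(225) = -9.8995
y' = -1*sin(225) + -15*cos(225) = 11.3137

(-9.8995, 11.3137)


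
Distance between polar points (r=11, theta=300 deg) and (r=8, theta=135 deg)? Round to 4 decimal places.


d = sqrt(r1^2 + r2^2 - 2*r1*r2*cos(t2-t1))
d = sqrt(11^2 + 8^2 - 2*11*8*cos(135-300)) = 18.8415

18.8415


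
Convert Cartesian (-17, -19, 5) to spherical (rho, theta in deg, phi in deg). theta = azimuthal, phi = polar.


rho = sqrt((-17)^2 + (-19)^2 + 5^2) = 25.9808
theta = atan2(-19, -17) = 228.1798 deg
phi = acos(5/25.9808) = 78.9042 deg

rho = 25.9808, theta = 228.1798 deg, phi = 78.9042 deg


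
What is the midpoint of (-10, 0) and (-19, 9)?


Midpoint = ((-10+-19)/2, (0+9)/2) = (-14.5, 4.5)

(-14.5, 4.5)


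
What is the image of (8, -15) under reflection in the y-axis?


Reflection across y-axis: (x, y) -> (-x, y)
(8, -15) -> (-8, -15)

(-8, -15)


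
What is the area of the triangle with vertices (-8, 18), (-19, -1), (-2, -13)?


Area = |x1(y2-y3) + x2(y3-y1) + x3(y1-y2)| / 2
= |-8*(-1--13) + -19*(-13-18) + -2*(18--1)| / 2
= 227.5

227.5


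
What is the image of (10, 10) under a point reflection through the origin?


Reflection through origin: (x, y) -> (-x, -y)
(10, 10) -> (-10, -10)

(-10, -10)


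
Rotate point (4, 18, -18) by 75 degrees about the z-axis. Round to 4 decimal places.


x' = 4*cos(75) - 18*sin(75) = -16.3514
y' = 4*sin(75) + 18*cos(75) = 8.5224
z' = -18

(-16.3514, 8.5224, -18)


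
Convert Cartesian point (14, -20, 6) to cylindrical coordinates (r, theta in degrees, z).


r = sqrt(14^2 + (-20)^2) = 24.4131
theta = atan2(-20, 14) = 304.992 deg
z = 6

r = 24.4131, theta = 304.992 deg, z = 6


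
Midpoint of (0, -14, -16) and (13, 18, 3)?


Midpoint = ((0+13)/2, (-14+18)/2, (-16+3)/2) = (6.5, 2, -6.5)

(6.5, 2, -6.5)


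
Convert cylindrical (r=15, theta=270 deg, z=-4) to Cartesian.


x = 15 * cos(270) = 0
y = 15 * sin(270) = -15
z = -4

(0, -15, -4)


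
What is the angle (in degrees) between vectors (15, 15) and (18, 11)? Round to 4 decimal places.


dot = 15*18 + 15*11 = 435
|u| = 21.2132, |v| = 21.095
cos(angle) = 0.9721
angle = 13.5704 degrees

13.5704 degrees


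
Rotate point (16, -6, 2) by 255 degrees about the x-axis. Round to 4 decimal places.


x' = 16
y' = -6*cos(255) - 2*sin(255) = 3.4848
z' = -6*sin(255) + 2*cos(255) = 5.2779

(16, 3.4848, 5.2779)


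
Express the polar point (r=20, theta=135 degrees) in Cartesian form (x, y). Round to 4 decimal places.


x = 20 * cos(135) = -14.1421
y = 20 * sin(135) = 14.1421

(-14.1421, 14.1421)


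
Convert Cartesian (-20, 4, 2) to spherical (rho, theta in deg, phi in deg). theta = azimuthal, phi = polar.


rho = sqrt((-20)^2 + 4^2 + 2^2) = 20.4939
theta = atan2(4, -20) = 168.6901 deg
phi = acos(2/20.4939) = 84.3996 deg

rho = 20.4939, theta = 168.6901 deg, phi = 84.3996 deg


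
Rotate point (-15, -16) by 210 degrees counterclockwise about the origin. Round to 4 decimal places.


x' = -15*cos(210) - -16*sin(210) = 4.9904
y' = -15*sin(210) + -16*cos(210) = 21.3564

(4.9904, 21.3564)


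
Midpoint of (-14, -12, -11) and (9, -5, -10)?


Midpoint = ((-14+9)/2, (-12+-5)/2, (-11+-10)/2) = (-2.5, -8.5, -10.5)

(-2.5, -8.5, -10.5)


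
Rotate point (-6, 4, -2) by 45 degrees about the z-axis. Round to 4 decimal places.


x' = -6*cos(45) - 4*sin(45) = -7.0711
y' = -6*sin(45) + 4*cos(45) = -1.4142
z' = -2

(-7.0711, -1.4142, -2)


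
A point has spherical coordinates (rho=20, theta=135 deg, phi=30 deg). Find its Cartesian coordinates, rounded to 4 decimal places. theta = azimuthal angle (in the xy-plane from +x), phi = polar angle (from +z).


x = 20 * sin(30) * cos(135) = -7.0711
y = 20 * sin(30) * sin(135) = 7.0711
z = 20 * cos(30) = 17.3205

(-7.0711, 7.0711, 17.3205)


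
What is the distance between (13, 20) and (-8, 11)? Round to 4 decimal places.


d = sqrt((-8-13)^2 + (11-20)^2) = 22.8473

22.8473


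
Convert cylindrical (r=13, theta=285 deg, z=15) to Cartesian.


x = 13 * cos(285) = 3.3646
y = 13 * sin(285) = -12.557
z = 15

(3.3646, -12.557, 15)


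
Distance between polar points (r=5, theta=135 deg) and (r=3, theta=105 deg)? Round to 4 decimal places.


d = sqrt(r1^2 + r2^2 - 2*r1*r2*cos(t2-t1))
d = sqrt(5^2 + 3^2 - 2*5*3*cos(105-135)) = 2.8318

2.8318


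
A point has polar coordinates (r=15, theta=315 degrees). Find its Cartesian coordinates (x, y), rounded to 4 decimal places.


x = 15 * cos(315) = 10.6066
y = 15 * sin(315) = -10.6066

(10.6066, -10.6066)


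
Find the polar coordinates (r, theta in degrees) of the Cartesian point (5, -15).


r = sqrt(5^2 + (-15)^2) = 15.8114
theta = atan2(-15, 5) = 288.4349 degrees

r = 15.8114, theta = 288.4349 degrees


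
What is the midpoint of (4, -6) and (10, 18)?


Midpoint = ((4+10)/2, (-6+18)/2) = (7, 6)

(7, 6)


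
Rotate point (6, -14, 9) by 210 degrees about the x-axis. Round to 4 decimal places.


x' = 6
y' = -14*cos(210) - 9*sin(210) = 16.6244
z' = -14*sin(210) + 9*cos(210) = -0.7942

(6, 16.6244, -0.7942)


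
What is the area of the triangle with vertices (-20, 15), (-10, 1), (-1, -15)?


Area = |x1(y2-y3) + x2(y3-y1) + x3(y1-y2)| / 2
= |-20*(1--15) + -10*(-15-15) + -1*(15-1)| / 2
= 17

17


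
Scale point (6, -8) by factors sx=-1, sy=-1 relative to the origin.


Scaling: (x*sx, y*sy) = (6*-1, -8*-1) = (-6, 8)

(-6, 8)


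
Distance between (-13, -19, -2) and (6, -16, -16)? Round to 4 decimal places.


d = sqrt((6--13)^2 + (-16--19)^2 + (-16--2)^2) = 23.7908

23.7908


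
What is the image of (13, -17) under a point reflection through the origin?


Reflection through origin: (x, y) -> (-x, -y)
(13, -17) -> (-13, 17)

(-13, 17)


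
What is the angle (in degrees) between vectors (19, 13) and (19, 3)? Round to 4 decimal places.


dot = 19*19 + 13*3 = 400
|u| = 23.0217, |v| = 19.2354
cos(angle) = 0.9033
angle = 25.4077 degrees

25.4077 degrees


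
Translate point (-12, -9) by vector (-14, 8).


Translation: (x+dx, y+dy) = (-12+-14, -9+8) = (-26, -1)

(-26, -1)


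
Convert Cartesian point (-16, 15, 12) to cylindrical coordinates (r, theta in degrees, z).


r = sqrt((-16)^2 + 15^2) = 21.9317
theta = atan2(15, -16) = 136.8476 deg
z = 12

r = 21.9317, theta = 136.8476 deg, z = 12


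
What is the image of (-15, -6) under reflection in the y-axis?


Reflection across y-axis: (x, y) -> (-x, y)
(-15, -6) -> (15, -6)

(15, -6)


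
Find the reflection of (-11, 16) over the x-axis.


Reflection across x-axis: (x, y) -> (x, -y)
(-11, 16) -> (-11, -16)

(-11, -16)


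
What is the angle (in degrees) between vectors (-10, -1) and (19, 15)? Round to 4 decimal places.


dot = -10*19 + -1*15 = -205
|u| = 10.0499, |v| = 24.2074
cos(angle) = -0.8426
angle = 147.4204 degrees

147.4204 degrees


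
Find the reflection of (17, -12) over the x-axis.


Reflection across x-axis: (x, y) -> (x, -y)
(17, -12) -> (17, 12)

(17, 12)


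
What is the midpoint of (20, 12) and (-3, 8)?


Midpoint = ((20+-3)/2, (12+8)/2) = (8.5, 10)

(8.5, 10)


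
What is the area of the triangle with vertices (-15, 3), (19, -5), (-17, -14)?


Area = |x1(y2-y3) + x2(y3-y1) + x3(y1-y2)| / 2
= |-15*(-5--14) + 19*(-14-3) + -17*(3--5)| / 2
= 297

297


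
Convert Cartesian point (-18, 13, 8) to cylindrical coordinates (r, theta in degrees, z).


r = sqrt((-18)^2 + 13^2) = 22.2036
theta = atan2(13, -18) = 144.1623 deg
z = 8

r = 22.2036, theta = 144.1623 deg, z = 8


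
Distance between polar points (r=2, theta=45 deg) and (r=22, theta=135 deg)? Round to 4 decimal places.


d = sqrt(r1^2 + r2^2 - 2*r1*r2*cos(t2-t1))
d = sqrt(2^2 + 22^2 - 2*2*22*cos(135-45)) = 22.0907

22.0907


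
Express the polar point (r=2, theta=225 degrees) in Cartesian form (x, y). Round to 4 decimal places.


x = 2 * cos(225) = -1.4142
y = 2 * sin(225) = -1.4142

(-1.4142, -1.4142)


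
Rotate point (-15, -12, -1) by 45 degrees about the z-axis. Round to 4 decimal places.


x' = -15*cos(45) - -12*sin(45) = -2.1213
y' = -15*sin(45) + -12*cos(45) = -19.0919
z' = -1

(-2.1213, -19.0919, -1)


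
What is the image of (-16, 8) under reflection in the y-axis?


Reflection across y-axis: (x, y) -> (-x, y)
(-16, 8) -> (16, 8)

(16, 8)


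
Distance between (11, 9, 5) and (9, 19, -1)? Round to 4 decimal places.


d = sqrt((9-11)^2 + (19-9)^2 + (-1-5)^2) = 11.8322

11.8322


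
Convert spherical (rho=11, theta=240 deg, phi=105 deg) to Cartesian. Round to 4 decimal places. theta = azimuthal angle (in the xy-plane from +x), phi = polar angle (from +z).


x = 11 * sin(105) * cos(240) = -5.3126
y = 11 * sin(105) * sin(240) = -9.2017
z = 11 * cos(105) = -2.847

(-5.3126, -9.2017, -2.847)


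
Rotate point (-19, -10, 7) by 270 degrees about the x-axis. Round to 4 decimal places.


x' = -19
y' = -10*cos(270) - 7*sin(270) = 7
z' = -10*sin(270) + 7*cos(270) = 10

(-19, 7, 10)


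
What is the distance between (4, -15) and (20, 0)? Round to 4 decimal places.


d = sqrt((20-4)^2 + (0--15)^2) = 21.9317

21.9317


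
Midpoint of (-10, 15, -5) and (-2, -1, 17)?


Midpoint = ((-10+-2)/2, (15+-1)/2, (-5+17)/2) = (-6, 7, 6)

(-6, 7, 6)


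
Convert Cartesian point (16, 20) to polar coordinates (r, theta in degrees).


r = sqrt(16^2 + 20^2) = 25.6125
theta = atan2(20, 16) = 51.3402 degrees

r = 25.6125, theta = 51.3402 degrees


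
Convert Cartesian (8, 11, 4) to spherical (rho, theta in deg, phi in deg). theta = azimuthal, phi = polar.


rho = sqrt(8^2 + 11^2 + 4^2) = 14.1774
theta = atan2(11, 8) = 53.9726 deg
phi = acos(4/14.1774) = 73.6121 deg

rho = 14.1774, theta = 53.9726 deg, phi = 73.6121 deg


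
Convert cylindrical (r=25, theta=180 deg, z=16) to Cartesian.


x = 25 * cos(180) = -25
y = 25 * sin(180) = 0
z = 16

(-25, 0, 16)


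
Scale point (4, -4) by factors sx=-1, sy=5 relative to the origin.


Scaling: (x*sx, y*sy) = (4*-1, -4*5) = (-4, -20)

(-4, -20)


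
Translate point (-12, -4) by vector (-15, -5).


Translation: (x+dx, y+dy) = (-12+-15, -4+-5) = (-27, -9)

(-27, -9)


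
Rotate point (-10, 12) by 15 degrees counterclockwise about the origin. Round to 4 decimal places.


x' = -10*cos(15) - 12*sin(15) = -12.7651
y' = -10*sin(15) + 12*cos(15) = 9.0029

(-12.7651, 9.0029)


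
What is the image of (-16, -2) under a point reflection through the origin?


Reflection through origin: (x, y) -> (-x, -y)
(-16, -2) -> (16, 2)

(16, 2)


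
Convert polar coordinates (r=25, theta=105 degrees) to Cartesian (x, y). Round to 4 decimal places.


x = 25 * cos(105) = -6.4705
y = 25 * sin(105) = 24.1481

(-6.4705, 24.1481)


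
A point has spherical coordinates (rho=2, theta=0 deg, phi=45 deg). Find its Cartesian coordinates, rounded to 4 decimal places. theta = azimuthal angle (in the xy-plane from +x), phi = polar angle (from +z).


x = 2 * sin(45) * cos(0) = 1.4142
y = 2 * sin(45) * sin(0) = 0
z = 2 * cos(45) = 1.4142

(1.4142, 0, 1.4142)


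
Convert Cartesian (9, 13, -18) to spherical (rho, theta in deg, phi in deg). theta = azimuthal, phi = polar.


rho = sqrt(9^2 + 13^2 + (-18)^2) = 23.9583
theta = atan2(13, 9) = 55.3048 deg
phi = acos(-18/23.9583) = 138.7036 deg

rho = 23.9583, theta = 55.3048 deg, phi = 138.7036 deg


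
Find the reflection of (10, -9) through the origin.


Reflection through origin: (x, y) -> (-x, -y)
(10, -9) -> (-10, 9)

(-10, 9)


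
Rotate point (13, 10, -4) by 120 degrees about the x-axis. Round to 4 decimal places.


x' = 13
y' = 10*cos(120) - -4*sin(120) = -1.5359
z' = 10*sin(120) + -4*cos(120) = 10.6603

(13, -1.5359, 10.6603)


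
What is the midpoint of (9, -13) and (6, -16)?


Midpoint = ((9+6)/2, (-13+-16)/2) = (7.5, -14.5)

(7.5, -14.5)


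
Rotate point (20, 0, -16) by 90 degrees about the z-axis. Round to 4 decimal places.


x' = 20*cos(90) - 0*sin(90) = 0
y' = 20*sin(90) + 0*cos(90) = 20
z' = -16

(0, 20, -16)


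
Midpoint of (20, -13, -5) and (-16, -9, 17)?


Midpoint = ((20+-16)/2, (-13+-9)/2, (-5+17)/2) = (2, -11, 6)

(2, -11, 6)


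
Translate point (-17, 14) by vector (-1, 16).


Translation: (x+dx, y+dy) = (-17+-1, 14+16) = (-18, 30)

(-18, 30)


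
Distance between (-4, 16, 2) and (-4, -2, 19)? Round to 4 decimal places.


d = sqrt((-4--4)^2 + (-2-16)^2 + (19-2)^2) = 24.7588

24.7588


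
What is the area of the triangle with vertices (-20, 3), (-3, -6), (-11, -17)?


Area = |x1(y2-y3) + x2(y3-y1) + x3(y1-y2)| / 2
= |-20*(-6--17) + -3*(-17-3) + -11*(3--6)| / 2
= 129.5

129.5


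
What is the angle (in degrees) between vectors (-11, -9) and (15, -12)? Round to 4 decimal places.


dot = -11*15 + -9*-12 = -57
|u| = 14.2127, |v| = 19.2094
cos(angle) = -0.2088
angle = 102.0508 degrees

102.0508 degrees


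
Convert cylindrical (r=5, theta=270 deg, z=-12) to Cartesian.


x = 5 * cos(270) = 0
y = 5 * sin(270) = -5
z = -12

(0, -5, -12)


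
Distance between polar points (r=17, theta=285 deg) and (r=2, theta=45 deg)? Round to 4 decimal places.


d = sqrt(r1^2 + r2^2 - 2*r1*r2*cos(t2-t1))
d = sqrt(17^2 + 2^2 - 2*17*2*cos(45-285)) = 18.0831

18.0831


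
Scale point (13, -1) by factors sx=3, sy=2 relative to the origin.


Scaling: (x*sx, y*sy) = (13*3, -1*2) = (39, -2)

(39, -2)


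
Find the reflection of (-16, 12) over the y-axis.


Reflection across y-axis: (x, y) -> (-x, y)
(-16, 12) -> (16, 12)

(16, 12)


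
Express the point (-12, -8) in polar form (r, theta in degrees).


r = sqrt((-12)^2 + (-8)^2) = 14.4222
theta = atan2(-8, -12) = 213.6901 degrees

r = 14.4222, theta = 213.6901 degrees


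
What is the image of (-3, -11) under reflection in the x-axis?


Reflection across x-axis: (x, y) -> (x, -y)
(-3, -11) -> (-3, 11)

(-3, 11)


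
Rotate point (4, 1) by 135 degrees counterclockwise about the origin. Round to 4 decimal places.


x' = 4*cos(135) - 1*sin(135) = -3.5355
y' = 4*sin(135) + 1*cos(135) = 2.1213

(-3.5355, 2.1213)


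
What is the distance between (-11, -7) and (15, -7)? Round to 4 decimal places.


d = sqrt((15--11)^2 + (-7--7)^2) = 26

26


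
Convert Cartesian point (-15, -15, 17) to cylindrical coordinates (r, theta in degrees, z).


r = sqrt((-15)^2 + (-15)^2) = 21.2132
theta = atan2(-15, -15) = 225 deg
z = 17

r = 21.2132, theta = 225 deg, z = 17


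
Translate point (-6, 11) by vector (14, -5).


Translation: (x+dx, y+dy) = (-6+14, 11+-5) = (8, 6)

(8, 6)


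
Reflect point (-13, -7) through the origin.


Reflection through origin: (x, y) -> (-x, -y)
(-13, -7) -> (13, 7)

(13, 7)


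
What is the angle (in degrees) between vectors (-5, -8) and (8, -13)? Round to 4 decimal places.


dot = -5*8 + -8*-13 = 64
|u| = 9.434, |v| = 15.2643
cos(angle) = 0.4444
angle = 63.6129 degrees

63.6129 degrees


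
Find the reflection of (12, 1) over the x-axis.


Reflection across x-axis: (x, y) -> (x, -y)
(12, 1) -> (12, -1)

(12, -1)


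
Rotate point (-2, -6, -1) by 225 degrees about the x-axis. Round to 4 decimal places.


x' = -2
y' = -6*cos(225) - -1*sin(225) = 3.5355
z' = -6*sin(225) + -1*cos(225) = 4.9497

(-2, 3.5355, 4.9497)


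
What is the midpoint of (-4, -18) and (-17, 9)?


Midpoint = ((-4+-17)/2, (-18+9)/2) = (-10.5, -4.5)

(-10.5, -4.5)


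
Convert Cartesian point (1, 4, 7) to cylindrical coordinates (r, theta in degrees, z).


r = sqrt(1^2 + 4^2) = 4.1231
theta = atan2(4, 1) = 75.9638 deg
z = 7

r = 4.1231, theta = 75.9638 deg, z = 7


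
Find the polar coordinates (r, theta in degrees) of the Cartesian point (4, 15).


r = sqrt(4^2 + 15^2) = 15.5242
theta = atan2(15, 4) = 75.0686 degrees

r = 15.5242, theta = 75.0686 degrees


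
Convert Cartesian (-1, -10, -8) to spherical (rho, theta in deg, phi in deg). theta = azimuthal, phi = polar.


rho = sqrt((-1)^2 + (-10)^2 + (-8)^2) = 12.8452
theta = atan2(-10, -1) = 264.2894 deg
phi = acos(-8/12.8452) = 128.5208 deg

rho = 12.8452, theta = 264.2894 deg, phi = 128.5208 deg


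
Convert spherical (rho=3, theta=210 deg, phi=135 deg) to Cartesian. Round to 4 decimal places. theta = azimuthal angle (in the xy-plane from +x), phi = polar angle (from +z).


x = 3 * sin(135) * cos(210) = -1.8371
y = 3 * sin(135) * sin(210) = -1.0607
z = 3 * cos(135) = -2.1213

(-1.8371, -1.0607, -2.1213)


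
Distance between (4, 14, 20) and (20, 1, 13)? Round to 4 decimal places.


d = sqrt((20-4)^2 + (1-14)^2 + (13-20)^2) = 21.7715

21.7715


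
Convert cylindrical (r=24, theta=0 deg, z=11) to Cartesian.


x = 24 * cos(0) = 24
y = 24 * sin(0) = 0
z = 11

(24, 0, 11)


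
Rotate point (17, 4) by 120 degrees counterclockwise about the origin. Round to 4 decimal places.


x' = 17*cos(120) - 4*sin(120) = -11.9641
y' = 17*sin(120) + 4*cos(120) = 12.7224

(-11.9641, 12.7224)


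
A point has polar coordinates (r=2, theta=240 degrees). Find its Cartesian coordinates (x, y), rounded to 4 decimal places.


x = 2 * cos(240) = -1
y = 2 * sin(240) = -1.7321

(-1, -1.7321)


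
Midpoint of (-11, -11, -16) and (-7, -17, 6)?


Midpoint = ((-11+-7)/2, (-11+-17)/2, (-16+6)/2) = (-9, -14, -5)

(-9, -14, -5)


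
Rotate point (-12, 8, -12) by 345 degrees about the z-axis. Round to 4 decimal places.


x' = -12*cos(345) - 8*sin(345) = -9.5206
y' = -12*sin(345) + 8*cos(345) = 10.8332
z' = -12

(-9.5206, 10.8332, -12)


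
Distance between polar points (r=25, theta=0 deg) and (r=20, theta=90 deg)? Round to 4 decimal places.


d = sqrt(r1^2 + r2^2 - 2*r1*r2*cos(t2-t1))
d = sqrt(25^2 + 20^2 - 2*25*20*cos(90-0)) = 32.0156

32.0156


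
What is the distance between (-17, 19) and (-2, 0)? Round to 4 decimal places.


d = sqrt((-2--17)^2 + (0-19)^2) = 24.2074

24.2074


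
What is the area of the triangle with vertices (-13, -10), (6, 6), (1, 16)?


Area = |x1(y2-y3) + x2(y3-y1) + x3(y1-y2)| / 2
= |-13*(6-16) + 6*(16--10) + 1*(-10-6)| / 2
= 135

135


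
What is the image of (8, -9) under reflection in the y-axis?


Reflection across y-axis: (x, y) -> (-x, y)
(8, -9) -> (-8, -9)

(-8, -9)


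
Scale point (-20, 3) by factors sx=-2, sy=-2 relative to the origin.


Scaling: (x*sx, y*sy) = (-20*-2, 3*-2) = (40, -6)

(40, -6)


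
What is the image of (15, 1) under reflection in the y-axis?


Reflection across y-axis: (x, y) -> (-x, y)
(15, 1) -> (-15, 1)

(-15, 1)


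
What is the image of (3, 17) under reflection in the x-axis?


Reflection across x-axis: (x, y) -> (x, -y)
(3, 17) -> (3, -17)

(3, -17)


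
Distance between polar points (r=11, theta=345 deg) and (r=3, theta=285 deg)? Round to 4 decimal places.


d = sqrt(r1^2 + r2^2 - 2*r1*r2*cos(t2-t1))
d = sqrt(11^2 + 3^2 - 2*11*3*cos(285-345)) = 9.8489

9.8489


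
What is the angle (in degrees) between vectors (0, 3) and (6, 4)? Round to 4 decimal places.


dot = 0*6 + 3*4 = 12
|u| = 3, |v| = 7.2111
cos(angle) = 0.5547
angle = 56.3099 degrees

56.3099 degrees


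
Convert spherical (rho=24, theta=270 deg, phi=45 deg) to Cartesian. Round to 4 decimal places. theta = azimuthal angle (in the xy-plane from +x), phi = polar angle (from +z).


x = 24 * sin(45) * cos(270) = 0
y = 24 * sin(45) * sin(270) = -16.9706
z = 24 * cos(45) = 16.9706

(0, -16.9706, 16.9706)


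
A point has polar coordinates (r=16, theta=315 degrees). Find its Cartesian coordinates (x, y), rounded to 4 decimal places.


x = 16 * cos(315) = 11.3137
y = 16 * sin(315) = -11.3137

(11.3137, -11.3137)


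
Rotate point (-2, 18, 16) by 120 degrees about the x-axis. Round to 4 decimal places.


x' = -2
y' = 18*cos(120) - 16*sin(120) = -22.8564
z' = 18*sin(120) + 16*cos(120) = 7.5885

(-2, -22.8564, 7.5885)


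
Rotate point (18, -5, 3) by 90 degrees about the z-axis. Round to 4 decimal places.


x' = 18*cos(90) - -5*sin(90) = 5
y' = 18*sin(90) + -5*cos(90) = 18
z' = 3

(5, 18, 3)


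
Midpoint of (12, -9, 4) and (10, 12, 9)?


Midpoint = ((12+10)/2, (-9+12)/2, (4+9)/2) = (11, 1.5, 6.5)

(11, 1.5, 6.5)


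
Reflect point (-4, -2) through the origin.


Reflection through origin: (x, y) -> (-x, -y)
(-4, -2) -> (4, 2)

(4, 2)


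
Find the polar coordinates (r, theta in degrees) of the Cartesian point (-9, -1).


r = sqrt((-9)^2 + (-1)^2) = 9.0554
theta = atan2(-1, -9) = 186.3402 degrees

r = 9.0554, theta = 186.3402 degrees


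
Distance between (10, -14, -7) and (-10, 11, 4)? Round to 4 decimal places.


d = sqrt((-10-10)^2 + (11--14)^2 + (4--7)^2) = 33.8526

33.8526


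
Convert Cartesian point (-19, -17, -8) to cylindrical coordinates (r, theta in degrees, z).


r = sqrt((-19)^2 + (-17)^2) = 25.4951
theta = atan2(-17, -19) = 221.8202 deg
z = -8

r = 25.4951, theta = 221.8202 deg, z = -8


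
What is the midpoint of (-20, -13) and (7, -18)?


Midpoint = ((-20+7)/2, (-13+-18)/2) = (-6.5, -15.5)

(-6.5, -15.5)


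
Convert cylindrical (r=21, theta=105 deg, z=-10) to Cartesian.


x = 21 * cos(105) = -5.4352
y = 21 * sin(105) = 20.2844
z = -10

(-5.4352, 20.2844, -10)


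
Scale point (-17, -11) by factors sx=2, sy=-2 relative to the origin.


Scaling: (x*sx, y*sy) = (-17*2, -11*-2) = (-34, 22)

(-34, 22)


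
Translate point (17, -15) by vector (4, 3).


Translation: (x+dx, y+dy) = (17+4, -15+3) = (21, -12)

(21, -12)


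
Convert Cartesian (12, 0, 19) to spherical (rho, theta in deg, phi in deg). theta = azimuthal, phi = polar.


rho = sqrt(12^2 + 0^2 + 19^2) = 22.4722
theta = atan2(0, 12) = 0 deg
phi = acos(19/22.4722) = 32.2756 deg

rho = 22.4722, theta = 0 deg, phi = 32.2756 deg


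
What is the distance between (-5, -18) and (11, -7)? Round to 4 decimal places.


d = sqrt((11--5)^2 + (-7--18)^2) = 19.4165

19.4165


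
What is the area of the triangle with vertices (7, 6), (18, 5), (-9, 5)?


Area = |x1(y2-y3) + x2(y3-y1) + x3(y1-y2)| / 2
= |7*(5-5) + 18*(5-6) + -9*(6-5)| / 2
= 13.5

13.5


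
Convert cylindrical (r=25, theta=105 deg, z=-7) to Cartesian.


x = 25 * cos(105) = -6.4705
y = 25 * sin(105) = 24.1481
z = -7

(-6.4705, 24.1481, -7)


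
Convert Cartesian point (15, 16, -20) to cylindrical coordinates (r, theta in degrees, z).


r = sqrt(15^2 + 16^2) = 21.9317
theta = atan2(16, 15) = 46.8476 deg
z = -20

r = 21.9317, theta = 46.8476 deg, z = -20


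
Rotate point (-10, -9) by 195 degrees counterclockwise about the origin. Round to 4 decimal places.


x' = -10*cos(195) - -9*sin(195) = 7.3299
y' = -10*sin(195) + -9*cos(195) = 11.2815

(7.3299, 11.2815)


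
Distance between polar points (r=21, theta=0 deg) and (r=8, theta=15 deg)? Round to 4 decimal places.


d = sqrt(r1^2 + r2^2 - 2*r1*r2*cos(t2-t1))
d = sqrt(21^2 + 8^2 - 2*21*8*cos(15-0)) = 13.4331

13.4331


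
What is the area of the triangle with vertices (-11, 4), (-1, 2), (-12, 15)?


Area = |x1(y2-y3) + x2(y3-y1) + x3(y1-y2)| / 2
= |-11*(2-15) + -1*(15-4) + -12*(4-2)| / 2
= 54

54


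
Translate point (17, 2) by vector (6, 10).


Translation: (x+dx, y+dy) = (17+6, 2+10) = (23, 12)

(23, 12)


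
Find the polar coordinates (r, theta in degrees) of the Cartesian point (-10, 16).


r = sqrt((-10)^2 + 16^2) = 18.868
theta = atan2(16, -10) = 122.0054 degrees

r = 18.868, theta = 122.0054 degrees


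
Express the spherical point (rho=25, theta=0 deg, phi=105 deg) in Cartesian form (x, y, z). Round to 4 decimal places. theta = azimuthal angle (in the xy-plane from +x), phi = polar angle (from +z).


x = 25 * sin(105) * cos(0) = 24.1481
y = 25 * sin(105) * sin(0) = 0
z = 25 * cos(105) = -6.4705

(24.1481, 0, -6.4705)


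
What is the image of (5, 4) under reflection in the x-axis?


Reflection across x-axis: (x, y) -> (x, -y)
(5, 4) -> (5, -4)

(5, -4)


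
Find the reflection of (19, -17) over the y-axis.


Reflection across y-axis: (x, y) -> (-x, y)
(19, -17) -> (-19, -17)

(-19, -17)


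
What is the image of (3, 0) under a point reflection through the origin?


Reflection through origin: (x, y) -> (-x, -y)
(3, 0) -> (-3, 0)

(-3, 0)


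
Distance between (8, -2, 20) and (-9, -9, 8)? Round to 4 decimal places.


d = sqrt((-9-8)^2 + (-9--2)^2 + (8-20)^2) = 21.9545

21.9545


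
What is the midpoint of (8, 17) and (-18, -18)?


Midpoint = ((8+-18)/2, (17+-18)/2) = (-5, -0.5)

(-5, -0.5)


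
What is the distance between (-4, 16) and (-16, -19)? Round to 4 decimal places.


d = sqrt((-16--4)^2 + (-19-16)^2) = 37

37


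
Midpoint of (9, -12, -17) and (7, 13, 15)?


Midpoint = ((9+7)/2, (-12+13)/2, (-17+15)/2) = (8, 0.5, -1)

(8, 0.5, -1)


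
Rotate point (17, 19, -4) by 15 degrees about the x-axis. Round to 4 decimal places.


x' = 17
y' = 19*cos(15) - -4*sin(15) = 19.3879
z' = 19*sin(15) + -4*cos(15) = 1.0539

(17, 19.3879, 1.0539)


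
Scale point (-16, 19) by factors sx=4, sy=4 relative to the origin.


Scaling: (x*sx, y*sy) = (-16*4, 19*4) = (-64, 76)

(-64, 76)


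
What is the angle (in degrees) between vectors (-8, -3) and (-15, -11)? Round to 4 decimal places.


dot = -8*-15 + -3*-11 = 153
|u| = 8.544, |v| = 18.6011
cos(angle) = 0.9627
angle = 15.6978 degrees

15.6978 degrees


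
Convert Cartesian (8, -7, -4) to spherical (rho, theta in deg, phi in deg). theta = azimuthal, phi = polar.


rho = sqrt(8^2 + (-7)^2 + (-4)^2) = 11.3578
theta = atan2(-7, 8) = 318.8141 deg
phi = acos(-4/11.3578) = 110.6207 deg

rho = 11.3578, theta = 318.8141 deg, phi = 110.6207 deg


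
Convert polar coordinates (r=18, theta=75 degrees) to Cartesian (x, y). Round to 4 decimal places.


x = 18 * cos(75) = 4.6587
y = 18 * sin(75) = 17.3867

(4.6587, 17.3867)


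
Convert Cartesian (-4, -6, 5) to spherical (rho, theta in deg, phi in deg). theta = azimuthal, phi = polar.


rho = sqrt((-4)^2 + (-6)^2 + 5^2) = 8.775
theta = atan2(-6, -4) = 236.3099 deg
phi = acos(5/8.775) = 55.2635 deg

rho = 8.775, theta = 236.3099 deg, phi = 55.2635 deg


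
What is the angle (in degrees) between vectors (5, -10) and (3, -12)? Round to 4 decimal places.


dot = 5*3 + -10*-12 = 135
|u| = 11.1803, |v| = 12.3693
cos(angle) = 0.9762
angle = 12.5288 degrees

12.5288 degrees


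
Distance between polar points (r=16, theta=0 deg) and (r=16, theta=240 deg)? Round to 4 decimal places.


d = sqrt(r1^2 + r2^2 - 2*r1*r2*cos(t2-t1))
d = sqrt(16^2 + 16^2 - 2*16*16*cos(240-0)) = 27.7128

27.7128


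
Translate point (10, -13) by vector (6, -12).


Translation: (x+dx, y+dy) = (10+6, -13+-12) = (16, -25)

(16, -25)


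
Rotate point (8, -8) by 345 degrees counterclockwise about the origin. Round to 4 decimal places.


x' = 8*cos(345) - -8*sin(345) = 5.6569
y' = 8*sin(345) + -8*cos(345) = -9.798

(5.6569, -9.798)


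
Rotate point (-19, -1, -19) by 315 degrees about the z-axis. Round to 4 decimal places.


x' = -19*cos(315) - -1*sin(315) = -14.1421
y' = -19*sin(315) + -1*cos(315) = 12.7279
z' = -19

(-14.1421, 12.7279, -19)


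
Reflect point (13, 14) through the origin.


Reflection through origin: (x, y) -> (-x, -y)
(13, 14) -> (-13, -14)

(-13, -14)


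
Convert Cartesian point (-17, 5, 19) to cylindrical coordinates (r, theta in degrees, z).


r = sqrt((-17)^2 + 5^2) = 17.72
theta = atan2(5, -17) = 163.6105 deg
z = 19

r = 17.72, theta = 163.6105 deg, z = 19


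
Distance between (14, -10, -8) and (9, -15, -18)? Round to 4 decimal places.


d = sqrt((9-14)^2 + (-15--10)^2 + (-18--8)^2) = 12.2474

12.2474


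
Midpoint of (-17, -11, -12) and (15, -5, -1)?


Midpoint = ((-17+15)/2, (-11+-5)/2, (-12+-1)/2) = (-1, -8, -6.5)

(-1, -8, -6.5)


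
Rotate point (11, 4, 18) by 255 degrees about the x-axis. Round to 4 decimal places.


x' = 11
y' = 4*cos(255) - 18*sin(255) = 16.3514
z' = 4*sin(255) + 18*cos(255) = -8.5224

(11, 16.3514, -8.5224)


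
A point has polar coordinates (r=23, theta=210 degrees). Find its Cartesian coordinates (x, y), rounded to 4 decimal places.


x = 23 * cos(210) = -19.9186
y = 23 * sin(210) = -11.5

(-19.9186, -11.5)


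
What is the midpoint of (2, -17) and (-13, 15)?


Midpoint = ((2+-13)/2, (-17+15)/2) = (-5.5, -1)

(-5.5, -1)


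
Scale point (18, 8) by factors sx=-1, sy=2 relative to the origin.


Scaling: (x*sx, y*sy) = (18*-1, 8*2) = (-18, 16)

(-18, 16)


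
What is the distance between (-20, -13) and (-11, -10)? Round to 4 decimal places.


d = sqrt((-11--20)^2 + (-10--13)^2) = 9.4868

9.4868


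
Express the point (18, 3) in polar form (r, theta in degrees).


r = sqrt(18^2 + 3^2) = 18.2483
theta = atan2(3, 18) = 9.4623 degrees

r = 18.2483, theta = 9.4623 degrees


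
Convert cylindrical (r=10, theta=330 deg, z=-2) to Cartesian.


x = 10 * cos(330) = 8.6603
y = 10 * sin(330) = -5
z = -2

(8.6603, -5, -2)


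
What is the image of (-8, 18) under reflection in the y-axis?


Reflection across y-axis: (x, y) -> (-x, y)
(-8, 18) -> (8, 18)

(8, 18)


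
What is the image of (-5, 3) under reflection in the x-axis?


Reflection across x-axis: (x, y) -> (x, -y)
(-5, 3) -> (-5, -3)

(-5, -3)


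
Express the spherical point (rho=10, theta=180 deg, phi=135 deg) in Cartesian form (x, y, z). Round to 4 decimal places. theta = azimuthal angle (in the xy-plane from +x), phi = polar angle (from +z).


x = 10 * sin(135) * cos(180) = -7.0711
y = 10 * sin(135) * sin(180) = 0
z = 10 * cos(135) = -7.0711

(-7.0711, 0, -7.0711)


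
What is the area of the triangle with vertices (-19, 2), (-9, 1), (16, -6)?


Area = |x1(y2-y3) + x2(y3-y1) + x3(y1-y2)| / 2
= |-19*(1--6) + -9*(-6-2) + 16*(2-1)| / 2
= 22.5

22.5


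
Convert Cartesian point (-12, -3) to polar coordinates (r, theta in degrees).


r = sqrt((-12)^2 + (-3)^2) = 12.3693
theta = atan2(-3, -12) = 194.0362 degrees

r = 12.3693, theta = 194.0362 degrees


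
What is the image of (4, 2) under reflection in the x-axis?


Reflection across x-axis: (x, y) -> (x, -y)
(4, 2) -> (4, -2)

(4, -2)


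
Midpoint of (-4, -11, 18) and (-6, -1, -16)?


Midpoint = ((-4+-6)/2, (-11+-1)/2, (18+-16)/2) = (-5, -6, 1)

(-5, -6, 1)


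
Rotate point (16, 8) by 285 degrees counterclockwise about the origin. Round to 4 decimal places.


x' = 16*cos(285) - 8*sin(285) = 11.8685
y' = 16*sin(285) + 8*cos(285) = -13.3843

(11.8685, -13.3843)


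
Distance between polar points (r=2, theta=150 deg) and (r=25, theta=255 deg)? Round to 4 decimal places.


d = sqrt(r1^2 + r2^2 - 2*r1*r2*cos(t2-t1))
d = sqrt(2^2 + 25^2 - 2*2*25*cos(255-150)) = 25.5907

25.5907


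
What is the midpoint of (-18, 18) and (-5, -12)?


Midpoint = ((-18+-5)/2, (18+-12)/2) = (-11.5, 3)

(-11.5, 3)


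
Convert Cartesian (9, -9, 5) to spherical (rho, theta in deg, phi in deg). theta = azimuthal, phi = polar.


rho = sqrt(9^2 + (-9)^2 + 5^2) = 13.6748
theta = atan2(-9, 9) = 315 deg
phi = acos(5/13.6748) = 68.5533 deg

rho = 13.6748, theta = 315 deg, phi = 68.5533 deg


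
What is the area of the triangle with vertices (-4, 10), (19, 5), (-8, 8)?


Area = |x1(y2-y3) + x2(y3-y1) + x3(y1-y2)| / 2
= |-4*(5-8) + 19*(8-10) + -8*(10-5)| / 2
= 33

33


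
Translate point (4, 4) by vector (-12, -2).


Translation: (x+dx, y+dy) = (4+-12, 4+-2) = (-8, 2)

(-8, 2)


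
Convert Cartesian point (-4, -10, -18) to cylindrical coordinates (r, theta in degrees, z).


r = sqrt((-4)^2 + (-10)^2) = 10.7703
theta = atan2(-10, -4) = 248.1986 deg
z = -18

r = 10.7703, theta = 248.1986 deg, z = -18


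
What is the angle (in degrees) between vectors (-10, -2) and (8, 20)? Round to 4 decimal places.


dot = -10*8 + -2*20 = -120
|u| = 10.198, |v| = 21.5407
cos(angle) = -0.5463
angle = 123.1113 degrees

123.1113 degrees


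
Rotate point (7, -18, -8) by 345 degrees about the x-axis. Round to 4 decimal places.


x' = 7
y' = -18*cos(345) - -8*sin(345) = -19.4572
z' = -18*sin(345) + -8*cos(345) = -3.0687

(7, -19.4572, -3.0687)


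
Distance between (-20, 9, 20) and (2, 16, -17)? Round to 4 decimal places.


d = sqrt((2--20)^2 + (16-9)^2 + (-17-20)^2) = 43.6119

43.6119


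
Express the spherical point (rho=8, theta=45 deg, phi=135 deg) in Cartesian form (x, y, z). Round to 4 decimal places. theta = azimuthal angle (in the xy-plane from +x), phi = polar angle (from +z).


x = 8 * sin(135) * cos(45) = 4
y = 8 * sin(135) * sin(45) = 4
z = 8 * cos(135) = -5.6569

(4, 4, -5.6569)


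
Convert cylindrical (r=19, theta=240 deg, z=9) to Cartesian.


x = 19 * cos(240) = -9.5
y = 19 * sin(240) = -16.4545
z = 9

(-9.5, -16.4545, 9)


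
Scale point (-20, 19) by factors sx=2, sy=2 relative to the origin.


Scaling: (x*sx, y*sy) = (-20*2, 19*2) = (-40, 38)

(-40, 38)


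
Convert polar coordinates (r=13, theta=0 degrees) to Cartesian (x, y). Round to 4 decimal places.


x = 13 * cos(0) = 13
y = 13 * sin(0) = 0

(13, 0)


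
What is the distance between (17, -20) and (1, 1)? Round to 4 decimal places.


d = sqrt((1-17)^2 + (1--20)^2) = 26.4008

26.4008


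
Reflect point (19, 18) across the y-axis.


Reflection across y-axis: (x, y) -> (-x, y)
(19, 18) -> (-19, 18)

(-19, 18)


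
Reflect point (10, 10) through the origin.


Reflection through origin: (x, y) -> (-x, -y)
(10, 10) -> (-10, -10)

(-10, -10)


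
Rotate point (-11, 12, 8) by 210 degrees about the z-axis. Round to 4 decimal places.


x' = -11*cos(210) - 12*sin(210) = 15.5263
y' = -11*sin(210) + 12*cos(210) = -4.8923
z' = 8

(15.5263, -4.8923, 8)


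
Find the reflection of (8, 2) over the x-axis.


Reflection across x-axis: (x, y) -> (x, -y)
(8, 2) -> (8, -2)

(8, -2)


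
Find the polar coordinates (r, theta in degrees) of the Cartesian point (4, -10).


r = sqrt(4^2 + (-10)^2) = 10.7703
theta = atan2(-10, 4) = 291.8014 degrees

r = 10.7703, theta = 291.8014 degrees


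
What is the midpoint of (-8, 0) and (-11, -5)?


Midpoint = ((-8+-11)/2, (0+-5)/2) = (-9.5, -2.5)

(-9.5, -2.5)


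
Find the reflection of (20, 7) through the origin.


Reflection through origin: (x, y) -> (-x, -y)
(20, 7) -> (-20, -7)

(-20, -7)


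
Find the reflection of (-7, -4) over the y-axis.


Reflection across y-axis: (x, y) -> (-x, y)
(-7, -4) -> (7, -4)

(7, -4)


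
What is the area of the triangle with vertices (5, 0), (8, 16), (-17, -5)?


Area = |x1(y2-y3) + x2(y3-y1) + x3(y1-y2)| / 2
= |5*(16--5) + 8*(-5-0) + -17*(0-16)| / 2
= 168.5

168.5


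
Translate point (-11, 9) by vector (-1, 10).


Translation: (x+dx, y+dy) = (-11+-1, 9+10) = (-12, 19)

(-12, 19)


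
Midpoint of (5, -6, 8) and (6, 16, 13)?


Midpoint = ((5+6)/2, (-6+16)/2, (8+13)/2) = (5.5, 5, 10.5)

(5.5, 5, 10.5)


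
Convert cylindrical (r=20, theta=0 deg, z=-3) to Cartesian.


x = 20 * cos(0) = 20
y = 20 * sin(0) = 0
z = -3

(20, 0, -3)


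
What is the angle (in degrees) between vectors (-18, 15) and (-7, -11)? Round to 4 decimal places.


dot = -18*-7 + 15*-11 = -39
|u| = 23.4307, |v| = 13.0384
cos(angle) = -0.1277
angle = 97.3344 degrees

97.3344 degrees


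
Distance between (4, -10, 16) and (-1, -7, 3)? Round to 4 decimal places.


d = sqrt((-1-4)^2 + (-7--10)^2 + (3-16)^2) = 14.2478

14.2478


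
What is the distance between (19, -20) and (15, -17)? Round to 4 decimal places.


d = sqrt((15-19)^2 + (-17--20)^2) = 5

5


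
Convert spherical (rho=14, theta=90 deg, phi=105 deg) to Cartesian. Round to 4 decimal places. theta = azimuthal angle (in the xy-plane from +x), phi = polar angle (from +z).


x = 14 * sin(105) * cos(90) = 0
y = 14 * sin(105) * sin(90) = 13.523
z = 14 * cos(105) = -3.6235

(0, 13.523, -3.6235)


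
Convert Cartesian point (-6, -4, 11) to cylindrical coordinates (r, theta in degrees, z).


r = sqrt((-6)^2 + (-4)^2) = 7.2111
theta = atan2(-4, -6) = 213.6901 deg
z = 11

r = 7.2111, theta = 213.6901 deg, z = 11


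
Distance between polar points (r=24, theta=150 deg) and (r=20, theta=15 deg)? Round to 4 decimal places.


d = sqrt(r1^2 + r2^2 - 2*r1*r2*cos(t2-t1))
d = sqrt(24^2 + 20^2 - 2*24*20*cos(15-150)) = 40.6795

40.6795


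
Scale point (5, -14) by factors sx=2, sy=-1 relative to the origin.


Scaling: (x*sx, y*sy) = (5*2, -14*-1) = (10, 14)

(10, 14)


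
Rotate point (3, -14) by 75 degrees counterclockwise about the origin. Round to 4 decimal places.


x' = 3*cos(75) - -14*sin(75) = 14.2994
y' = 3*sin(75) + -14*cos(75) = -0.7257

(14.2994, -0.7257)


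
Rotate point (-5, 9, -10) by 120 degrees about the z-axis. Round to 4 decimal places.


x' = -5*cos(120) - 9*sin(120) = -5.2942
y' = -5*sin(120) + 9*cos(120) = -8.8301
z' = -10

(-5.2942, -8.8301, -10)


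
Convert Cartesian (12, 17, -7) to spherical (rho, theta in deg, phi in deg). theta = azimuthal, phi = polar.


rho = sqrt(12^2 + 17^2 + (-7)^2) = 21.9545
theta = atan2(17, 12) = 54.7824 deg
phi = acos(-7/21.9545) = 108.5929 deg

rho = 21.9545, theta = 54.7824 deg, phi = 108.5929 deg


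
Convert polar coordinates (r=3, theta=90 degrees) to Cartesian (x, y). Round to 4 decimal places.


x = 3 * cos(90) = 0
y = 3 * sin(90) = 3

(0, 3)


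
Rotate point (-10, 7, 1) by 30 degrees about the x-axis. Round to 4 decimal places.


x' = -10
y' = 7*cos(30) - 1*sin(30) = 5.5622
z' = 7*sin(30) + 1*cos(30) = 4.366

(-10, 5.5622, 4.366)


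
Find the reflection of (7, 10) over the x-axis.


Reflection across x-axis: (x, y) -> (x, -y)
(7, 10) -> (7, -10)

(7, -10)


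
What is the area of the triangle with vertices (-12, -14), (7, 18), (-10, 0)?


Area = |x1(y2-y3) + x2(y3-y1) + x3(y1-y2)| / 2
= |-12*(18-0) + 7*(0--14) + -10*(-14-18)| / 2
= 101

101


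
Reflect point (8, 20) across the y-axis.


Reflection across y-axis: (x, y) -> (-x, y)
(8, 20) -> (-8, 20)

(-8, 20)


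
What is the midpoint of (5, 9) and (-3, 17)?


Midpoint = ((5+-3)/2, (9+17)/2) = (1, 13)

(1, 13)


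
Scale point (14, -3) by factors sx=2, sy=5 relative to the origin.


Scaling: (x*sx, y*sy) = (14*2, -3*5) = (28, -15)

(28, -15)


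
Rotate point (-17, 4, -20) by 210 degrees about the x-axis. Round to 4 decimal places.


x' = -17
y' = 4*cos(210) - -20*sin(210) = -13.4641
z' = 4*sin(210) + -20*cos(210) = 15.3205

(-17, -13.4641, 15.3205)


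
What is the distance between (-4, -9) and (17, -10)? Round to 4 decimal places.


d = sqrt((17--4)^2 + (-10--9)^2) = 21.0238

21.0238


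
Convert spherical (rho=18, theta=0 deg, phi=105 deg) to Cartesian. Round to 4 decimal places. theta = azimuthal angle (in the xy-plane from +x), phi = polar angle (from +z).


x = 18 * sin(105) * cos(0) = 17.3867
y = 18 * sin(105) * sin(0) = 0
z = 18 * cos(105) = -4.6587

(17.3867, 0, -4.6587)


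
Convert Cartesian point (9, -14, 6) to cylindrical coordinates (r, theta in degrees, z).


r = sqrt(9^2 + (-14)^2) = 16.6433
theta = atan2(-14, 9) = 302.7352 deg
z = 6

r = 16.6433, theta = 302.7352 deg, z = 6
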